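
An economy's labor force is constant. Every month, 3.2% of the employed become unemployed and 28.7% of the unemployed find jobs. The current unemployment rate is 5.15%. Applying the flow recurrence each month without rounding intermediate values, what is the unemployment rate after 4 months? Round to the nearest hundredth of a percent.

With a fixed labor force, u_{t+1} = u_t + s·(1−u_t) − f·u_t = u_t·(1−s−f) + s.
Here 1−s−f = 0.681 and s = 0.032.
u_1 = 0.051500 × 0.681 + 0.032 = 0.067072.
u_2 = 0.067072 × 0.681 + 0.032 = 0.077676.
u_3 = 0.077676 × 0.681 + 0.032 = 0.084897.
u_4 = 0.084897 × 0.681 + 0.032 = 0.089815.

Unemployment rate after four months ≈ 8.98%.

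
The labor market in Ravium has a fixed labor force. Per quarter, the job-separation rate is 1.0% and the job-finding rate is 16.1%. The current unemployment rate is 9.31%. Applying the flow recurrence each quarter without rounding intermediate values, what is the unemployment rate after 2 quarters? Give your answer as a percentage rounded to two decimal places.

Unemployment rate after two quarters ≈ 8.23%.

With a fixed labor force, u_{t+1} = u_t + s·(1−u_t) − f·u_t = u_t·(1−s−f) + s.
Here 1−s−f = 0.829 and s = 0.010.
u_1 = 0.093100 × 0.829 + 0.010 = 0.087180.
u_2 = 0.087180 × 0.829 + 0.010 = 0.082272.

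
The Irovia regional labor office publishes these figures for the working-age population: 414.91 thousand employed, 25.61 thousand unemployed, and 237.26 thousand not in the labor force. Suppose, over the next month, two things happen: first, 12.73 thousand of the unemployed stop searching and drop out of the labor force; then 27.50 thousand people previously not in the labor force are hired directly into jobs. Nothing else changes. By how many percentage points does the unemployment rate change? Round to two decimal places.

Initially, labor force = 414.91 + 25.61 = 440.52 thousand, so u = 25.61/440.52 = 5.81%.
After the first change, unemployed and labor force both fall by 12.73 → E = 414.91, U = 12.88, labor force = 427.79 thousand.
After the second change, employed and labor force both rise by 27.50; unemployed unchanged → E = 442.41, U = 12.88, labor force = 455.29 thousand.
New unemployment rate = 12.88 / 455.29 = 2.83%.
Change = 2.83% − 5.81% = −2.98 percentage points.

The unemployment rate changes by −2.98 percentage points.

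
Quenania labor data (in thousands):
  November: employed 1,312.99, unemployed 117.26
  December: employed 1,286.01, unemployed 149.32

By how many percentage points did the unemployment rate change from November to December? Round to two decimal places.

The unemployment rate changed by +2.20 percentage points.

November: labor force = 1,312.99 + 117.26 = 1,430.25; u = 117.26/1,430.25 = 8.20%.
December: labor force = 1,286.01 + 149.32 = 1,435.33; u = 149.32/1,435.33 = 10.40%.
Change = 10.40% − 8.20% = +2.20 pp.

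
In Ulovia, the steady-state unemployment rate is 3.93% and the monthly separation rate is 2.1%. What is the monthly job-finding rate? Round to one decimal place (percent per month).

From u* = s/(s+f): f = s·(1−u)/u.
f = 2.1 × (1 − 0.0393) / 0.0393 = 2.0175 / 0.0393 ≈ 51.3% per month.

Job-finding rate ≈ 51.3% per month.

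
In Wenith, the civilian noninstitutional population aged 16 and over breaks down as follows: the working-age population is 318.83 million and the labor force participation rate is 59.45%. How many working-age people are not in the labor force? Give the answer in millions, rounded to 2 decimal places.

About 129.29 million are not in the labor force.

Share not in the labor force = 1 − 0.5945 = 0.4055.
Not in labor force = 0.4055 × 318.83 ≈ 129.29 million.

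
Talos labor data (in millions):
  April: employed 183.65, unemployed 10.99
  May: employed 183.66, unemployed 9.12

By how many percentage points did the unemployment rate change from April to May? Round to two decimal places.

The unemployment rate changed by −0.92 percentage points.

April: labor force = 183.65 + 10.99 = 194.64; u = 10.99/194.64 = 5.65%.
May: labor force = 183.66 + 9.12 = 192.78; u = 9.12/192.78 = 4.73%.
Change = 4.73% − 5.65% = −0.92 pp.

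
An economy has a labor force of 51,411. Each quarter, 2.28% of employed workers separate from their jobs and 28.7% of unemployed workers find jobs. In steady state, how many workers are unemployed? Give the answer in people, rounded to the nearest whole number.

About 3,784 are unemployed in steady state.

Steady-state unemployment rate u* = s/(s+f) = 2.28/(2.28+28.7) = 0.073596.
Unemployed = u* × labor force = 0.073596 × 51,411 ≈ 3,784.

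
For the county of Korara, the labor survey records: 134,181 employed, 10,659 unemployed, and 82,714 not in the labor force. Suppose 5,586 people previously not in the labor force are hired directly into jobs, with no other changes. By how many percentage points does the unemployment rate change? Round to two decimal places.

Initially, labor force = 134,181 + 10,659 = 144,840, so u = 10,659/144,840 = 7.36%.
After the change, employed and labor force both rise by 5,586; unemployed unchanged → E = 139,767, U = 10,659, labor force = 150,426.
New unemployment rate = 10,659 / 150,426 = 7.09%.
Change = 7.09% − 7.36% = −0.27 percentage points.

The unemployment rate changes by −0.27 percentage points.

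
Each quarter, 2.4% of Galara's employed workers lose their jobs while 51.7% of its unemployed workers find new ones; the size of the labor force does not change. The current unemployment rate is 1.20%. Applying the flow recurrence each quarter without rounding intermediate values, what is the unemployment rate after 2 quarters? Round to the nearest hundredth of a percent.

Unemployment rate after two quarters ≈ 3.75%.

With a fixed labor force, u_{t+1} = u_t + s·(1−u_t) − f·u_t = u_t·(1−s−f) + s.
Here 1−s−f = 0.459 and s = 0.024.
u_1 = 0.012000 × 0.459 + 0.024 = 0.029508.
u_2 = 0.029508 × 0.459 + 0.024 = 0.037544.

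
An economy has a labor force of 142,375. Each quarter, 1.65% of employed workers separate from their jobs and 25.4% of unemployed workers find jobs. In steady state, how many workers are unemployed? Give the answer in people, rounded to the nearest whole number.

Steady-state unemployment rate u* = s/(s+f) = 1.65/(1.65+25.4) = 0.060998.
Unemployed = u* × labor force = 0.060998 × 142,375 ≈ 8,685.

About 8,685 are unemployed in steady state.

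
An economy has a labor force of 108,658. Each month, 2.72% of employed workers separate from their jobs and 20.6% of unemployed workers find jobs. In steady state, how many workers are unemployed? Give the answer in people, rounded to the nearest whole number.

Steady-state unemployment rate u* = s/(s+f) = 2.72/(2.72+20.6) = 0.116638.
Unemployed = u* × labor force = 0.116638 × 108,658 ≈ 12,674.

About 12,674 are unemployed in steady state.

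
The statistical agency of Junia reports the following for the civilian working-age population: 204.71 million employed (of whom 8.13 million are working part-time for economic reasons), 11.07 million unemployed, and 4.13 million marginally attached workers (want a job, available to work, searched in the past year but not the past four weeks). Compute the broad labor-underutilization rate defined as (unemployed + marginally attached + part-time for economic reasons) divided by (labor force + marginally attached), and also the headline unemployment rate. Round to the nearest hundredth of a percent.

Labor force = 204.71 + 11.07 = 215.78 million.
Numerator = 11.07 + 4.13 + 8.13 = 23.33 million.
Denominator = 215.78 + 4.13 = 219.91 million.
Broad rate = 23.33 / 219.91 = 10.61%.
Headline unemployment rate = 11.07 / 215.78 = 5.13%.

Broad underutilization rate ≈ 10.61%; headline unemployment rate ≈ 5.13%.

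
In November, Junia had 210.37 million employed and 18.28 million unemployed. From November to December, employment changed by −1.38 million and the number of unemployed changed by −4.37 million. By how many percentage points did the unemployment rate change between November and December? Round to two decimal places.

The unemployment rate changed by −1.75 percentage points.

November: labor force = 210.37 + 18.28 = 228.65; u = 18.28/228.65 = 7.99%.
December: labor force = 208.99 + 13.91 = 222.90; u = 13.91/222.90 = 6.24%.
Change = 6.24% − 7.99% = −1.75 pp.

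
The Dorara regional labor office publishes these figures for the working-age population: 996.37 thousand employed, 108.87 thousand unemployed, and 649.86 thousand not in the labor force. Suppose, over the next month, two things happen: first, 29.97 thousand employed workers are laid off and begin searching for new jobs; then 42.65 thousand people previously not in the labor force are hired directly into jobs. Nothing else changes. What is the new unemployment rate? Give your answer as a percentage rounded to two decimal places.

Initially, labor force = 996.37 + 108.87 = 1,105.24 thousand, so u = 108.87/1,105.24 = 9.85%.
After the first change, employed falls and unemployed rises by 29.97; labor force unchanged → E = 966.40, U = 138.84, labor force = 1,105.24 thousand.
After the second change, employed and labor force both rise by 42.65; unemployed unchanged → E = 1,009.05, U = 138.84, labor force = 1,147.89 thousand.
New unemployment rate = 138.84 / 1,147.89 = 12.10%.

New unemployment rate ≈ 12.10%.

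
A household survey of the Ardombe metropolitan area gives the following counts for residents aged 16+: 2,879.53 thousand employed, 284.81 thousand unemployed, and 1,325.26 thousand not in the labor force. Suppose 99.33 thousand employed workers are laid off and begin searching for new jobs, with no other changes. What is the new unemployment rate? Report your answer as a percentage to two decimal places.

Initially, labor force = 2,879.53 + 284.81 = 3,164.34 thousand, so u = 284.81/3,164.34 = 9.00%.
After the change, employed falls and unemployed rises by 99.33; labor force unchanged → E = 2,780.20, U = 384.14, labor force = 3,164.34 thousand.
New unemployment rate = 384.14 / 3,164.34 = 12.14%.

New unemployment rate ≈ 12.14%.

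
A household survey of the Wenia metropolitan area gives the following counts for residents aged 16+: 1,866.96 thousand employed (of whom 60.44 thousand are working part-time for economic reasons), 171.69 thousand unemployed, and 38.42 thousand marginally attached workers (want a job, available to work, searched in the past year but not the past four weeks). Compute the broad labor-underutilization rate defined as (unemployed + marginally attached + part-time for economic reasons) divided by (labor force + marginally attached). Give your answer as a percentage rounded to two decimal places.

Labor force = 1,866.96 + 171.69 = 2,038.65 thousand.
Numerator = 171.69 + 38.42 + 60.44 = 270.55 thousand.
Denominator = 2,038.65 + 38.42 = 2,077.07 thousand.
Broad rate = 270.55 / 2,077.07 = 13.03%.

Broad underutilization rate ≈ 13.03%.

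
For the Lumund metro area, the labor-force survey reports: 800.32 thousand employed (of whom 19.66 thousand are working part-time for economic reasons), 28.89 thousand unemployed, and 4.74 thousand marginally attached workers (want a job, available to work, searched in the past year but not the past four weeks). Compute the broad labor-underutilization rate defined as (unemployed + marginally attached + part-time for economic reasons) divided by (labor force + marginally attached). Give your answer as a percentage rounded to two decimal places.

Labor force = 800.32 + 28.89 = 829.21 thousand.
Numerator = 28.89 + 4.74 + 19.66 = 53.29 thousand.
Denominator = 829.21 + 4.74 = 833.95 thousand.
Broad rate = 53.29 / 833.95 = 6.39%.

Broad underutilization rate ≈ 6.39%.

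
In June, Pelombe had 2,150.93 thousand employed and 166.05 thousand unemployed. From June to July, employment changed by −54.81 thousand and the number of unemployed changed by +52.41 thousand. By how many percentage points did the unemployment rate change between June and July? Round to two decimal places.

June: labor force = 2,150.93 + 166.05 = 2,316.98; u = 166.05/2,316.98 = 7.17%.
July: labor force = 2,096.12 + 218.46 = 2,314.58; u = 218.46/2,314.58 = 9.44%.
Change = 9.44% − 7.17% = +2.27 pp.

The unemployment rate changed by +2.27 percentage points.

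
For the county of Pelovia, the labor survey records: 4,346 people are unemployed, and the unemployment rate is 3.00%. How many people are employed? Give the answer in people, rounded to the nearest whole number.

Labor force = U / u = 4,346 / 0.0300 ≈ 144,867.
Employed = labor force − unemployed = 144,867 − 4,346 = 140,521.

About 140,521 are employed.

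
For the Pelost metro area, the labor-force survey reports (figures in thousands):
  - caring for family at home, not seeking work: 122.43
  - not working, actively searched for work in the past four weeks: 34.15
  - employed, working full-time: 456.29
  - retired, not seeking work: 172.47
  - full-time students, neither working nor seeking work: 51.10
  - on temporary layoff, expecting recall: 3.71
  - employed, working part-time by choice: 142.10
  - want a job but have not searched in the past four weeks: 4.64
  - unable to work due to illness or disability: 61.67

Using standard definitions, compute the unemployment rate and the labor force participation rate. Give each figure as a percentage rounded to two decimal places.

Employed = 456.29 + 142.10 = 598.39 thousand.
Unemployed = 34.15 + 3.71 = 37.86 thousand (jobless and actively searching, or on temporary layoff).
Labor force = 598.39 + 37.86 = 636.25 thousand.
Not in labor force = 122.43 + 172.47 + 51.10 + 4.64 + 61.67 = 412.31 thousand (those not working and not actively searching are outside the labor force — including those who want a job but have given up searching).
Civilian working-age population = 636.25 + 412.31 = 1,048.56 thousand.
Unemployment rate = 37.86 / 636.25 = 5.95%.
Labor force participation rate = 636.25 / 1,048.56 = 60.68%.

Unemployment rate ≈ 5.95%; labor force participation rate ≈ 60.68%.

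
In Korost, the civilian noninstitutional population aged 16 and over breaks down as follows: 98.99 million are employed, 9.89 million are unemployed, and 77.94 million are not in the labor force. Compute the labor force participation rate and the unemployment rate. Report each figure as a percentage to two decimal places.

Labor force = employed + unemployed = 98.99 + 9.89 = 108.88 million.
Working-age population = 108.88 + 77.94 = 186.82 million.
Unemployment rate = 9.89 / 108.88 = 9.08%.
Labor force participation rate = 108.88 / 186.82 = 58.28%.

Labor force participation rate ≈ 58.28%; unemployment rate ≈ 9.08%.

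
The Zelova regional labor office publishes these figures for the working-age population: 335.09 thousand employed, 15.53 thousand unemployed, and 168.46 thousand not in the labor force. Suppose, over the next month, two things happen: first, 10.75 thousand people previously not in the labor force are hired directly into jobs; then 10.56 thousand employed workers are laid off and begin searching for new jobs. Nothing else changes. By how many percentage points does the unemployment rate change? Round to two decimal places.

Initially, labor force = 335.09 + 15.53 = 350.62 thousand, so u = 15.53/350.62 = 4.43%.
After the first change, employed and labor force both rise by 10.75; unemployed unchanged → E = 345.84, U = 15.53, labor force = 361.37 thousand.
After the second change, employed falls and unemployed rises by 10.56; labor force unchanged → E = 335.28, U = 26.09, labor force = 361.37 thousand.
New unemployment rate = 26.09 / 361.37 = 7.22%.
Change = 7.22% − 4.43% = +2.79 percentage points.

The unemployment rate changes by +2.79 percentage points.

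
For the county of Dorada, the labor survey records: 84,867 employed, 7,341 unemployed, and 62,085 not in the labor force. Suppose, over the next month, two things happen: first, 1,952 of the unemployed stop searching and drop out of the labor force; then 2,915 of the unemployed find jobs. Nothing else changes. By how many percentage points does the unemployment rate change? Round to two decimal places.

Initially, labor force = 84,867 + 7,341 = 92,208, so u = 7,341/92,208 = 7.96%.
After the first change, unemployed and labor force both fall by 1,952 → E = 84,867, U = 5,389, labor force = 90,256.
After the second change, unemployed falls and employed rises by 2,915; labor force unchanged → E = 87,782, U = 2,474, labor force = 90,256.
New unemployment rate = 2,474 / 90,256 = 2.74%.
Change = 2.74% − 7.96% = −5.22 percentage points.

The unemployment rate changes by −5.22 percentage points.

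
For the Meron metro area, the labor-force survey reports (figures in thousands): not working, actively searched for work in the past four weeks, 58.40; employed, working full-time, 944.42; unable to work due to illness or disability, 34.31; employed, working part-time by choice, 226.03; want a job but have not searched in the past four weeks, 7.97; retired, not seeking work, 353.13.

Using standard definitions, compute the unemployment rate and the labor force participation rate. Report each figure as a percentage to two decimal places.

Employed = 944.42 + 226.03 = 1,170.45 thousand.
Unemployed = 58.40 thousand.
Labor force = 1,170.45 + 58.40 = 1,228.85 thousand.
Not in labor force = 34.31 + 7.97 + 353.13 = 395.41 thousand (those not working and not actively searching are outside the labor force — including those who want a job but have given up searching).
Civilian working-age population = 1,228.85 + 395.41 = 1,624.26 thousand.
Unemployment rate = 58.40 / 1,228.85 = 4.75%.
Labor force participation rate = 1,228.85 / 1,624.26 = 75.66%.

Unemployment rate ≈ 4.75%; labor force participation rate ≈ 75.66%.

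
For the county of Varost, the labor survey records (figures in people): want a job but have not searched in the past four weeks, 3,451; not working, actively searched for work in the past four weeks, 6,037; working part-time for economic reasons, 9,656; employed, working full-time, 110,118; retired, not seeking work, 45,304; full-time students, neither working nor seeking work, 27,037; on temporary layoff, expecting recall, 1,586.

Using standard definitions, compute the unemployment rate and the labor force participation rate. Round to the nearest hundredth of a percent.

Unemployment rate ≈ 5.98%; labor force participation rate ≈ 62.70%.

Employed = 9,656 + 110,118 = 119,774 (anyone who worked, including part-time for economic reasons, counts as employed).
Unemployed = 6,037 + 1,586 = 7,623 (jobless and actively searching, or on temporary layoff).
Labor force = 119,774 + 7,623 = 127,397.
Not in labor force = 3,451 + 45,304 + 27,037 = 75,792 (those not working and not actively searching are outside the labor force — including those who want a job but have given up searching).
Civilian working-age population = 127,397 + 75,792 = 203,189.
Unemployment rate = 7,623 / 127,397 = 5.98%.
Labor force participation rate = 127,397 / 203,189 = 62.70%.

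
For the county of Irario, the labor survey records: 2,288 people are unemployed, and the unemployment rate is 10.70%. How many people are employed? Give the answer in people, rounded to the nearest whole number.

Labor force = U / u = 2,288 / 0.1070 ≈ 21,383.
Employed = labor force − unemployed = 21,383 − 2,288 = 19,095.

About 19,095 are employed.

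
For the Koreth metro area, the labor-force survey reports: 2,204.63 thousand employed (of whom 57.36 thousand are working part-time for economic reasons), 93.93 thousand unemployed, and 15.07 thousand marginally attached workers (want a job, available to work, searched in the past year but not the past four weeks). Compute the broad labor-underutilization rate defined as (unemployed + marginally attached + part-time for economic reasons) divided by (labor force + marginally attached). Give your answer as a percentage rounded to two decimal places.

Labor force = 2,204.63 + 93.93 = 2,298.56 thousand.
Numerator = 93.93 + 15.07 + 57.36 = 166.36 thousand.
Denominator = 2,298.56 + 15.07 = 2,313.63 thousand.
Broad rate = 166.36 / 2,313.63 = 7.19%.

Broad underutilization rate ≈ 7.19%.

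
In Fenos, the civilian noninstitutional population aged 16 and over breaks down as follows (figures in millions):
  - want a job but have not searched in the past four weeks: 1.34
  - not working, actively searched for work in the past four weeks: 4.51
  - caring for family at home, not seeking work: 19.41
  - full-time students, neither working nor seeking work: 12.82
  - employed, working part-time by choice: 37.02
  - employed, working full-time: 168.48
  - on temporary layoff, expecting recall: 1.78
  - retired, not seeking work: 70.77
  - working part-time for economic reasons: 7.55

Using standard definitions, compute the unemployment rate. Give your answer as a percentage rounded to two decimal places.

Unemployment rate ≈ 2.87%.

Employed = 37.02 + 168.48 + 7.55 = 213.05 million (anyone who worked, including part-time for economic reasons, counts as employed).
Unemployed = 4.51 + 1.78 = 6.29 million (jobless and actively searching, or on temporary layoff).
Labor force = 213.05 + 6.29 = 219.34 million.
Unemployment rate = 6.29 / 219.34 = 2.87%.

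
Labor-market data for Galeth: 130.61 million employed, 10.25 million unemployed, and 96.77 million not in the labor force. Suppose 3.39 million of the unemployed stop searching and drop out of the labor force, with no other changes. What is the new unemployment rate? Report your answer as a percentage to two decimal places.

New unemployment rate ≈ 4.99%.

Initially, labor force = 130.61 + 10.25 = 140.86 million, so u = 10.25/140.86 = 7.28%.
After the change, unemployed and labor force both fall by 3.39 → E = 130.61, U = 6.86, labor force = 137.47 million.
New unemployment rate = 6.86 / 137.47 = 4.99%.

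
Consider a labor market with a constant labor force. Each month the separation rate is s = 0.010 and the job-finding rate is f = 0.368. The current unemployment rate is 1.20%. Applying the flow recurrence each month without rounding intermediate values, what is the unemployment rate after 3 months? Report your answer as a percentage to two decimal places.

Unemployment rate after three months ≈ 2.30%.

With a fixed labor force, u_{t+1} = u_t + s·(1−u_t) − f·u_t = u_t·(1−s−f) + s.
Here 1−s−f = 0.622 and s = 0.010.
u_1 = 0.012000 × 0.622 + 0.010 = 0.017464.
u_2 = 0.017464 × 0.622 + 0.010 = 0.020863.
u_3 = 0.020863 × 0.622 + 0.010 = 0.022977.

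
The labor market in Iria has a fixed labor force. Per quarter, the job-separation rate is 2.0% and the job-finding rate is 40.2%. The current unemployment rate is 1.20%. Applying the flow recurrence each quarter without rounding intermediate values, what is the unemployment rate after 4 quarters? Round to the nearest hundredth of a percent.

With a fixed labor force, u_{t+1} = u_t + s·(1−u_t) − f·u_t = u_t·(1−s−f) + s.
Here 1−s−f = 0.578 and s = 0.020.
u_1 = 0.012000 × 0.578 + 0.020 = 0.026936.
u_2 = 0.026936 × 0.578 + 0.020 = 0.035569.
u_3 = 0.035569 × 0.578 + 0.020 = 0.040559.
u_4 = 0.040559 × 0.578 + 0.020 = 0.043443.

Unemployment rate after four quarters ≈ 4.34%.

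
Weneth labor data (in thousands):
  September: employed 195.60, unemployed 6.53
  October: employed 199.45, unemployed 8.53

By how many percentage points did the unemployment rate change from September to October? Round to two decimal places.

The unemployment rate changed by +0.87 percentage points.

September: labor force = 195.60 + 6.53 = 202.13; u = 6.53/202.13 = 3.23%.
October: labor force = 199.45 + 8.53 = 207.98; u = 8.53/207.98 = 4.10%.
Change = 4.10% − 3.23% = +0.87 pp.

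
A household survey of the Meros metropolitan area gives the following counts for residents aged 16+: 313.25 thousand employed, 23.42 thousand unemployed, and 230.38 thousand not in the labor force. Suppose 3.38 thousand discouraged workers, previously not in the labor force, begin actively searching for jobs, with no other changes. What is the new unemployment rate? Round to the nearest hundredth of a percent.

Initially, labor force = 313.25 + 23.42 = 336.67 thousand, so u = 23.42/336.67 = 6.96%.
After the change, unemployed and labor force both rise by 3.38 → E = 313.25, U = 26.80, labor force = 340.05 thousand.
New unemployment rate = 26.80 / 340.05 = 7.88%.

New unemployment rate ≈ 7.88%.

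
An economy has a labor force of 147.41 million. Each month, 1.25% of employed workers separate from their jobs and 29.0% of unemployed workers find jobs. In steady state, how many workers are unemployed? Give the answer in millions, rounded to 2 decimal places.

Steady-state unemployment rate u* = s/(s+f) = 1.25/(1.25+29.0) = 0.041322.
Unemployed = u* × labor force = 0.041322 × 147.41 ≈ 6.09 million.

About 6.09 million are unemployed in steady state.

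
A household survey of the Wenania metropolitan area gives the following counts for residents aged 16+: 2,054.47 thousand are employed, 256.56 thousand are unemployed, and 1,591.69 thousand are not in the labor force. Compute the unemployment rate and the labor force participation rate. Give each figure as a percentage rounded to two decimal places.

Labor force = employed + unemployed = 2,054.47 + 256.56 = 2,311.03 thousand.
Working-age population = 2,311.03 + 1,591.69 = 3,902.72 thousand.
Unemployment rate = 256.56 / 2,311.03 = 11.10%.
Labor force participation rate = 2,311.03 / 3,902.72 = 59.22%.

Unemployment rate ≈ 11.10%; labor force participation rate ≈ 59.22%.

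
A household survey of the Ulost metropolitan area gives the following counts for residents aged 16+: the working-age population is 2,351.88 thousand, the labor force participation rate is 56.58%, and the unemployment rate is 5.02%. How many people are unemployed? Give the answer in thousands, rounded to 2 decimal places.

About 66.80 thousand are unemployed.

Labor force = 0.5658 × 2,351.88 = 1,330.69 thousand.
Unemployed = 0.0502 × 1,330.69 ≈ 66.80 thousand.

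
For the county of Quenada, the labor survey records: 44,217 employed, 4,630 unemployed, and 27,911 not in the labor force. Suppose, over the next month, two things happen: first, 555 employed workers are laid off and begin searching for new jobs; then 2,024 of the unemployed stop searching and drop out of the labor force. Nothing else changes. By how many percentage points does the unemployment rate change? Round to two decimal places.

Initially, labor force = 44,217 + 4,630 = 48,847, so u = 4,630/48,847 = 9.48%.
After the first change, employed falls and unemployed rises by 555; labor force unchanged → E = 43,662, U = 5,185, labor force = 48,847.
After the second change, unemployed and labor force both fall by 2,024 → E = 43,662, U = 3,161, labor force = 46,823.
New unemployment rate = 3,161 / 46,823 = 6.75%.
Change = 6.75% − 9.48% = −2.73 percentage points.

The unemployment rate changes by −2.73 percentage points.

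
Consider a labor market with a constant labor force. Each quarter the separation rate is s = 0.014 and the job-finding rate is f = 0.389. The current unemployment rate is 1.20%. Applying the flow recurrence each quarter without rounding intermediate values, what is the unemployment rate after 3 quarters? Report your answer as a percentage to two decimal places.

With a fixed labor force, u_{t+1} = u_t + s·(1−u_t) − f·u_t = u_t·(1−s−f) + s.
Here 1−s−f = 0.597 and s = 0.014.
u_1 = 0.012000 × 0.597 + 0.014 = 0.021164.
u_2 = 0.021164 × 0.597 + 0.014 = 0.026635.
u_3 = 0.026635 × 0.597 + 0.014 = 0.029901.

Unemployment rate after three quarters ≈ 2.99%.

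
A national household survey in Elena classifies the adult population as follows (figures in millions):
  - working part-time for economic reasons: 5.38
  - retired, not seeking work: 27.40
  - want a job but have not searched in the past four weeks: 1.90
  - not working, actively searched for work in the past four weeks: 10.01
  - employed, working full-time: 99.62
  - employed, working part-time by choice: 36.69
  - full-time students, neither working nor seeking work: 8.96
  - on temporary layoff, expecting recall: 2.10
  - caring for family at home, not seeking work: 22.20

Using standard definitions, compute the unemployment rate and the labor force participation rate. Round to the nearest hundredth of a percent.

Employed = 5.38 + 99.62 + 36.69 = 141.69 million (anyone who worked, including part-time for economic reasons, counts as employed).
Unemployed = 10.01 + 2.10 = 12.11 million (jobless and actively searching, or on temporary layoff).
Labor force = 141.69 + 12.11 = 153.80 million.
Not in labor force = 27.40 + 1.90 + 8.96 + 22.20 = 60.46 million (those not working and not actively searching are outside the labor force — including those who want a job but have given up searching).
Civilian working-age population = 153.80 + 60.46 = 214.26 million.
Unemployment rate = 12.11 / 153.80 = 7.87%.
Labor force participation rate = 153.80 / 214.26 = 71.78%.

Unemployment rate ≈ 7.87%; labor force participation rate ≈ 71.78%.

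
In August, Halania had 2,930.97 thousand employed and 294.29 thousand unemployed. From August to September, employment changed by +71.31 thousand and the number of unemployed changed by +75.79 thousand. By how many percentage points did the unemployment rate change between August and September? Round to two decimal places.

August: labor force = 2,930.97 + 294.29 = 3,225.26; u = 294.29/3,225.26 = 9.12%.
September: labor force = 3,002.28 + 370.08 = 3,372.36; u = 370.08/3,372.36 = 10.97%.
Change = 10.97% − 9.12% = +1.85 pp.

The unemployment rate changed by +1.85 percentage points.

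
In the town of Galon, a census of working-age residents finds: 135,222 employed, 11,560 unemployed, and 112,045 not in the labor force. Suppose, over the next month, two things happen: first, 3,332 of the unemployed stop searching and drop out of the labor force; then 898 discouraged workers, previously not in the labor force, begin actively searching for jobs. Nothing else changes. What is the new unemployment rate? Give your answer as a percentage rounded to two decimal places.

New unemployment rate ≈ 6.32%.

Initially, labor force = 135,222 + 11,560 = 146,782, so u = 11,560/146,782 = 7.88%.
After the first change, unemployed and labor force both fall by 3,332 → E = 135,222, U = 8,228, labor force = 143,450.
After the second change, unemployed and labor force both rise by 898 → E = 135,222, U = 9,126, labor force = 144,348.
New unemployment rate = 9,126 / 144,348 = 6.32%.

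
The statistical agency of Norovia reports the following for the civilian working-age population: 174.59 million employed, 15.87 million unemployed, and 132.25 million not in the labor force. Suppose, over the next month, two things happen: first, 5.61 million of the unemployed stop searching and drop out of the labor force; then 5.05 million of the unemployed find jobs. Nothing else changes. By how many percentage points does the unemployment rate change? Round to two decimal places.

The unemployment rate changes by −5.51 percentage points.

Initially, labor force = 174.59 + 15.87 = 190.46 million, so u = 15.87/190.46 = 8.33%.
After the first change, unemployed and labor force both fall by 5.61 → E = 174.59, U = 10.26, labor force = 184.85 million.
After the second change, unemployed falls and employed rises by 5.05; labor force unchanged → E = 179.64, U = 5.21, labor force = 184.85 million.
New unemployment rate = 5.21 / 184.85 = 2.82%.
Change = 2.82% − 8.33% = −5.51 percentage points.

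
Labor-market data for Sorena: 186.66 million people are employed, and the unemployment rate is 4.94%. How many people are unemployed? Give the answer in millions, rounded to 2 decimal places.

Let U be the number unemployed. The labor force is E + U, and U/(E+U) = 0.0494.
So U = 0.0494 × 186.66 / (1 − 0.0494) = 9.2210 / 0.9506 ≈ 9.70 million.

About 9.70 million are unemployed.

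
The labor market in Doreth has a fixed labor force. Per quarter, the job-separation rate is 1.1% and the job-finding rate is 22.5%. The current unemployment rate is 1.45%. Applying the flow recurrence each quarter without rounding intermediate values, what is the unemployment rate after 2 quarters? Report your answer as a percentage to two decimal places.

With a fixed labor force, u_{t+1} = u_t + s·(1−u_t) − f·u_t = u_t·(1−s−f) + s.
Here 1−s−f = 0.764 and s = 0.011.
u_1 = 0.014500 × 0.764 + 0.011 = 0.022078.
u_2 = 0.022078 × 0.764 + 0.011 = 0.027868.

Unemployment rate after two quarters ≈ 2.79%.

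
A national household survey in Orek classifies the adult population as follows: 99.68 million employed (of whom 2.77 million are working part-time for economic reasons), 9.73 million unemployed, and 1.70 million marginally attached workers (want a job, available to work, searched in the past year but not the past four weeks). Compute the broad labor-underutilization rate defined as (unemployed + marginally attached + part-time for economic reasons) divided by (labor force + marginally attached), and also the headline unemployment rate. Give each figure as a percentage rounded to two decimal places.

Labor force = 99.68 + 9.73 = 109.41 million.
Numerator = 9.73 + 1.70 + 2.77 = 14.20 million.
Denominator = 109.41 + 1.70 = 111.11 million.
Broad rate = 14.20 / 111.11 = 12.78%.
Headline unemployment rate = 9.73 / 109.41 = 8.89%.

Broad underutilization rate ≈ 12.78%; headline unemployment rate ≈ 8.89%.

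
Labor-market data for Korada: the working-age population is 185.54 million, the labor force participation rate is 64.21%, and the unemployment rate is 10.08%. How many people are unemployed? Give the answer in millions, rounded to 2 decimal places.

About 12.01 million are unemployed.

Labor force = 0.6421 × 185.54 = 119.14 million.
Unemployed = 0.1008 × 119.14 ≈ 12.01 million.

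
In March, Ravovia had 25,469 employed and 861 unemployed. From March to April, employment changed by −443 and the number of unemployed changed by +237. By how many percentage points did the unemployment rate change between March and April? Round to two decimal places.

March: labor force = 25,469 + 861 = 26,330; u = 861/26,330 = 3.27%.
April: labor force = 25,026 + 1,098 = 26,124; u = 1,098/26,124 = 4.20%.
Change = 4.20% − 3.27% = +0.93 pp.

The unemployment rate changed by +0.93 percentage points.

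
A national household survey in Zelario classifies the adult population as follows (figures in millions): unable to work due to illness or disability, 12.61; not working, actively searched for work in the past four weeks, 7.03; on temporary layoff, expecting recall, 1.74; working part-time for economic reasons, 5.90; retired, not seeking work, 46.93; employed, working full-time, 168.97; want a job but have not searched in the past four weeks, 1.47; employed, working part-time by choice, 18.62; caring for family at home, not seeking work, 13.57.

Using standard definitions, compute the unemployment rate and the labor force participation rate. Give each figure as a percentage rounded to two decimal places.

Unemployment rate ≈ 4.34%; labor force participation rate ≈ 73.06%.

Employed = 5.90 + 168.97 + 18.62 = 193.49 million (anyone who worked, including part-time for economic reasons, counts as employed).
Unemployed = 7.03 + 1.74 = 8.77 million (jobless and actively searching, or on temporary layoff).
Labor force = 193.49 + 8.77 = 202.26 million.
Not in labor force = 12.61 + 46.93 + 1.47 + 13.57 = 74.58 million (those not working and not actively searching are outside the labor force — including those who want a job but have given up searching).
Civilian working-age population = 202.26 + 74.58 = 276.84 million.
Unemployment rate = 8.77 / 202.26 = 4.34%.
Labor force participation rate = 202.26 / 276.84 = 73.06%.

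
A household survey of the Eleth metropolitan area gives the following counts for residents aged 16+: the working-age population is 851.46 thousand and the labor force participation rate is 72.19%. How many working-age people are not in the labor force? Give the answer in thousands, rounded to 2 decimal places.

About 236.79 thousand are not in the labor force.

Share not in the labor force = 1 − 0.7219 = 0.2781.
Not in labor force = 0.2781 × 851.46 ≈ 236.79 thousand.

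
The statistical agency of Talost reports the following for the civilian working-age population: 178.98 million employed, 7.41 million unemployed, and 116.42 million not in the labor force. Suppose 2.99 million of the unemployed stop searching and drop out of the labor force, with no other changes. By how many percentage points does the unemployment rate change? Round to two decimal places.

The unemployment rate changes by −1.57 percentage points.

Initially, labor force = 178.98 + 7.41 = 186.39 million, so u = 7.41/186.39 = 3.98%.
After the change, unemployed and labor force both fall by 2.99 → E = 178.98, U = 4.42, labor force = 183.40 million.
New unemployment rate = 4.42 / 183.40 = 2.41%.
Change = 2.41% − 3.98% = −1.57 percentage points.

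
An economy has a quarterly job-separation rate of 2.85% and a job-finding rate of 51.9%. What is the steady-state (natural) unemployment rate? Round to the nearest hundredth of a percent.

At steady state the flows balance: s·E = f·U, so U/(E+U) = s/(s+f).
u* = 2.85 / (2.85 + 51.9) = 2.85 / 54.75 = 5.21%.

Steady-state unemployment rate ≈ 5.21%.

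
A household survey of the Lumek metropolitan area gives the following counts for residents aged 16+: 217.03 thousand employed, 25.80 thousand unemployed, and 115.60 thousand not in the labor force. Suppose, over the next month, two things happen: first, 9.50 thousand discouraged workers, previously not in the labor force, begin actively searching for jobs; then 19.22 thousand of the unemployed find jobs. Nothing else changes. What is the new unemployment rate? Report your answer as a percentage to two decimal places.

Initially, labor force = 217.03 + 25.80 = 242.83 thousand, so u = 25.80/242.83 = 10.62%.
After the first change, unemployed and labor force both rise by 9.50 → E = 217.03, U = 35.30, labor force = 252.33 thousand.
After the second change, unemployed falls and employed rises by 19.22; labor force unchanged → E = 236.25, U = 16.08, labor force = 252.33 thousand.
New unemployment rate = 16.08 / 252.33 = 6.37%.

New unemployment rate ≈ 6.37%.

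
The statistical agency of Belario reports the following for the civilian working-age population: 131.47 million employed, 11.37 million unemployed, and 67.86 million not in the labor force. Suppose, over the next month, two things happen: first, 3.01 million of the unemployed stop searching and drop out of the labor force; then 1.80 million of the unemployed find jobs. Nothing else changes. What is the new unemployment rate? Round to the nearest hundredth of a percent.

Initially, labor force = 131.47 + 11.37 = 142.84 million, so u = 11.37/142.84 = 7.96%.
After the first change, unemployed and labor force both fall by 3.01 → E = 131.47, U = 8.36, labor force = 139.83 million.
After the second change, unemployed falls and employed rises by 1.80; labor force unchanged → E = 133.27, U = 6.56, labor force = 139.83 million.
New unemployment rate = 6.56 / 139.83 = 4.69%.

New unemployment rate ≈ 4.69%.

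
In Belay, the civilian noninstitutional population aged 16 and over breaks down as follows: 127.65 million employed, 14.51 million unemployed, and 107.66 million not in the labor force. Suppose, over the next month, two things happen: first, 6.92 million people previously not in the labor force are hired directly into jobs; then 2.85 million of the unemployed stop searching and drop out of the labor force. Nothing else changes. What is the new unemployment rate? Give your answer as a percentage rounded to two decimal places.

Initially, labor force = 127.65 + 14.51 = 142.16 million, so u = 14.51/142.16 = 10.21%.
After the first change, employed and labor force both rise by 6.92; unemployed unchanged → E = 134.57, U = 14.51, labor force = 149.08 million.
After the second change, unemployed and labor force both fall by 2.85 → E = 134.57, U = 11.66, labor force = 146.23 million.
New unemployment rate = 11.66 / 146.23 = 7.97%.

New unemployment rate ≈ 7.97%.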